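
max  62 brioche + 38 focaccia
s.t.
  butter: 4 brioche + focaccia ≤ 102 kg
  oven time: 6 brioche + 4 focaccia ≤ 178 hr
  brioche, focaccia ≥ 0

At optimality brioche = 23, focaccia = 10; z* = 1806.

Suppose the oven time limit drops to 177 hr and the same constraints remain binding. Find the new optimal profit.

Check each constraint at x*: butter 102/102 (tight); oven time 178/178 (tight).
Dual feasibility on the basic columns requires 4·y_butter + 6·y_oven time = 62, 1·y_butter + 4·y_oven time = 38.
This yields shadow prices y_butter = 2, y_oven time = 9.
Δz = y_oven time·Δb = 9 × (-1) = -9, so new z* = 1806 − 9 = 1797.

1797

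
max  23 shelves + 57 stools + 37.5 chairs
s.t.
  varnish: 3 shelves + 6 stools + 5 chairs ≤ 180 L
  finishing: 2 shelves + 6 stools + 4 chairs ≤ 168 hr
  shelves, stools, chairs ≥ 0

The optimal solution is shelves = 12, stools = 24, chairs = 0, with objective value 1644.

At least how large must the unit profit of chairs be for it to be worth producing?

42

Check each constraint at x*: varnish 180/180 (tight); finishing 168/168 (tight).
Dual feasibility on the basic columns requires 3·y_varnish + 2·y_finishing = 23, 6·y_varnish + 6·y_finishing = 57.
This yields shadow prices y_varnish = 4, y_finishing = 5.5.
chairs enters the basis when its profit ≥ yᵀa₃ = 4·5 + 5.5·4 = 42.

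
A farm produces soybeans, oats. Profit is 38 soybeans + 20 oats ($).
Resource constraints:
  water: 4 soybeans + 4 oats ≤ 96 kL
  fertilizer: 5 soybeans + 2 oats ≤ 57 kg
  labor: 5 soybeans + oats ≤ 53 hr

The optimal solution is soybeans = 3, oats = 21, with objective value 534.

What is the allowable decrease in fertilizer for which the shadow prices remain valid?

Binding constraints: water, fertilizer. The basis is B = [[4,4],[5,2]] with det -12.
Per unit decrease in fertilizer, x* moves by d = (-0.3333, 0.3333).
The basis stays optimal until soybeans reaches 0; allowable decrease = 9 kg.

9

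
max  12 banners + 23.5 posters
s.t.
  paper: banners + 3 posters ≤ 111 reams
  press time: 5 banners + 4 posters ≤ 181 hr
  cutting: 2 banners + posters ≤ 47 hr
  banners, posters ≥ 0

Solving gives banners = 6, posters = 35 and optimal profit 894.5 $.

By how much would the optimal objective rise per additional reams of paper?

At the optimum: paper uses 111 of 111 (binding); press time uses 170 of 181 (slack = 11); cutting uses 47 of 47 (binding).
Since press time is not tight, its dual is 0.
The binding rows give the dual system: 1·y_paper + 2·y_cutting = 12 and 3·y_paper + 1·y_cutting = 23.5.
This yields shadow prices y_paper = 7, y_cutting = 2.5.
Shadow price of paper = 7.

7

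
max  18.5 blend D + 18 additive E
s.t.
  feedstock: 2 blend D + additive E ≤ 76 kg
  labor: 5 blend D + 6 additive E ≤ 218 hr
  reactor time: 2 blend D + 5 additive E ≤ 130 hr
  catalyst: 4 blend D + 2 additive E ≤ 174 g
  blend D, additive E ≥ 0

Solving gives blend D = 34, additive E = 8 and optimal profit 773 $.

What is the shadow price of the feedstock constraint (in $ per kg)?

Check each constraint at x*: feedstock 76/76 (tight); labor 218/218 (tight); reactor time 108/130 (slack 22); catalyst 152/174 (slack 22).
Since reactor time, catalyst are not tight, their duals are 0.
From A_Bᵀ y = c: 2·y_feedstock + 5·y_labor = 18.5; 1·y_feedstock + 6·y_labor = 18.
Solving: y_feedstock = 3, y_labor = 2.5.
Shadow price of feedstock = 3.

3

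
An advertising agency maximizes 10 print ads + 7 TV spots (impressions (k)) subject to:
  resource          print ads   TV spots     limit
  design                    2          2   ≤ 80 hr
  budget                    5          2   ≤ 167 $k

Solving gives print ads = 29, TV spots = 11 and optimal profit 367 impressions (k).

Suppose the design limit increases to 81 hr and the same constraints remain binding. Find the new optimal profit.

Check each constraint at x*: design 80/80 (tight); budget 167/167 (tight).
From A_Bᵀ y = c: 2·y_design + 5·y_budget = 10; 2·y_design + 2·y_budget = 7.
Solving: y_design = 2.5, y_budget = 1.
Δz = y_design·Δb = 2.5 × (1) = 2.5, so new z* = 367 + 2.5 = 369.5.

369.5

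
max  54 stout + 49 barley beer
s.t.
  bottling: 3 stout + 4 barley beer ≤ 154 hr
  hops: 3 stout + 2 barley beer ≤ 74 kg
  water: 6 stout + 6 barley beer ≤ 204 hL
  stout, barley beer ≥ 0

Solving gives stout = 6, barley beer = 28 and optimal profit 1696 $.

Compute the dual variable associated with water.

6.5

Check each constraint at x*: bottling 130/154 (slack 24); hops 74/74 (tight); water 204/204 (tight).
Since bottling is not tight, its dual is 0.
From A_Bᵀ y = c: 3·y_hops + 6·y_water = 54; 2·y_hops + 6·y_water = 49.
→ y_hops = 5 and y_water = 6.5.
Shadow price of water = 6.5.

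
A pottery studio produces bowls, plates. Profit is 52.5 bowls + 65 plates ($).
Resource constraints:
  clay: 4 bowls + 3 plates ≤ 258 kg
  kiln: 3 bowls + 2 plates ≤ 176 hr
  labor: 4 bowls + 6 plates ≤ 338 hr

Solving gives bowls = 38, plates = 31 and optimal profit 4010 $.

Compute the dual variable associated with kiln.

5.5

At the optimum: clay uses 245 of 258 (slack = 13); kiln uses 176 of 176 (binding); labor uses 338 of 338 (binding).
Since clay is not tight, its dual is 0.
From A_Bᵀ y = c: 3·y_kiln + 4·y_labor = 52.5; 2·y_kiln + 6·y_labor = 65.
→ y_kiln = 5.5 and y_labor = 9.
Shadow price of kiln = 5.5.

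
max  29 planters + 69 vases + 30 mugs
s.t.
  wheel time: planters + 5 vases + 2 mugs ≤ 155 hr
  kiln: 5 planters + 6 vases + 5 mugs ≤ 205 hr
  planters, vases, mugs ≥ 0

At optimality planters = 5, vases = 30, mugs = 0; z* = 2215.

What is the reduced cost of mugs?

-8

Check each constraint at x*: wheel time 155/155 (tight); kiln 205/205 (tight).
The binding rows give the dual system: 1·y_wheel time + 5·y_kiln = 29 and 5·y_wheel time + 6·y_kiln = 69.
→ y_wheel time = 9 and y_kiln = 4.
Reduced cost of mugs: c₃ − yᵀa₃ = 30 − (9·2 + 4·5) = 30 − 38 = -8.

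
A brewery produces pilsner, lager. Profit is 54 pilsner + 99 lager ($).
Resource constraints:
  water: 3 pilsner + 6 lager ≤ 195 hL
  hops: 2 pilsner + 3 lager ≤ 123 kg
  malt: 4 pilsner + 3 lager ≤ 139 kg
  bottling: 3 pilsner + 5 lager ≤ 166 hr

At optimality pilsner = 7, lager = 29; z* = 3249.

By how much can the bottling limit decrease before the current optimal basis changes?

Binding constraints: water, bottling. The basis is B = [[3,6],[3,5]] with det -3.
Per unit decrease in bottling, x* moves by d = (-2, 1).
The basis stays optimal until pilsner reaches 0; allowable decrease = 3.5 hr.

3.5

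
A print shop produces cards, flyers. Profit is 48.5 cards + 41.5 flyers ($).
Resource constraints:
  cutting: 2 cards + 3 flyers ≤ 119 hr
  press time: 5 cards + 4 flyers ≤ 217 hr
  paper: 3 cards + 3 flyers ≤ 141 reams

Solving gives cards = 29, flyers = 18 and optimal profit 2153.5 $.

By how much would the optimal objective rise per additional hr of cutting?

Check each constraint at x*: cutting 112/119 (slack 7); press time 217/217 (tight); paper 141/141 (tight).
Since cutting is not tight, its dual is 0.
The binding rows give the dual system: 5·y_press time + 3·y_paper = 48.5 and 4·y_press time + 3·y_paper = 41.5.
This yields shadow prices y_press time = 7, y_paper = 4.5.
Shadow price of cutting = 0.

0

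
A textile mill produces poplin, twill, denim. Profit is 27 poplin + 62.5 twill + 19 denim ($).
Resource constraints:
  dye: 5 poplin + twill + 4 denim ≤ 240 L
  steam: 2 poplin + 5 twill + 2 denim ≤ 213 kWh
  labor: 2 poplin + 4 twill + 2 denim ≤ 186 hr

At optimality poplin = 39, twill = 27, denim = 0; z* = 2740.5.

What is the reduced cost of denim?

-8

Check each constraint at x*: dye 222/240 (slack 18); steam 213/213 (tight); labor 186/186 (tight).
By complementary slackness, y = 0 for the non-binding constraint.
The binding rows give the dual system: 2·y_steam + 2·y_labor = 27 and 5·y_steam + 4·y_labor = 62.5.
Solving: y_steam = 8.5, y_labor = 5.
Reduced cost of denim: c₃ − yᵀa₃ = 19 − (8.5·2 + 5·2) = 19 − 27 = -8.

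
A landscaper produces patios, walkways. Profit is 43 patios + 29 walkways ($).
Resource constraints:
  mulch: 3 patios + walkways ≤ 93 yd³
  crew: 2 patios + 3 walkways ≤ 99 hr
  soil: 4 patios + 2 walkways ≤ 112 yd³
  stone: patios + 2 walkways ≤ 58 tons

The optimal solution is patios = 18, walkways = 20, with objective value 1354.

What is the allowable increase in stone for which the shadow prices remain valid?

Binding constraints: soil, stone. The basis is B = [[4,2],[1,2]] with det 6.
Per unit increase in stone, x* moves by d = (-0.3333, 0.6667).
The basis stays optimal until crew becomes binding; allowable increase = 2.25 tons.

2.25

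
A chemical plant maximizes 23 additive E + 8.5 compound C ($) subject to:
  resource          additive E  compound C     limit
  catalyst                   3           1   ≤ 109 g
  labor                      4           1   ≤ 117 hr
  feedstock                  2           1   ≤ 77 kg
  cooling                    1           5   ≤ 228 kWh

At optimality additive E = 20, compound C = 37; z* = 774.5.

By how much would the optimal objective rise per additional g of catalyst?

0

Check each constraint at x*: catalyst 97/109 (slack 12); labor 117/117 (tight); feedstock 77/77 (tight); cooling 205/228 (slack 23).
Since catalyst, cooling are not tight, their duals are 0.
Dual feasibility on the basic columns requires 4·y_labor + 2·y_feedstock = 23, 1·y_labor + 1·y_feedstock = 8.5.
Solving: y_labor = 3, y_feedstock = 5.5.
Shadow price of catalyst = 0.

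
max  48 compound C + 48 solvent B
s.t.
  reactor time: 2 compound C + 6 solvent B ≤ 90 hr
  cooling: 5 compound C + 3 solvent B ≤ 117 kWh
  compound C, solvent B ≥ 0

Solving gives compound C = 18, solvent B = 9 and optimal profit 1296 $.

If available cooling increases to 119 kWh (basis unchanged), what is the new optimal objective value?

Check each constraint at x*: reactor time 90/90 (tight); cooling 117/117 (tight).
The binding rows give the dual system: 2·y_reactor time + 5·y_cooling = 48 and 6·y_reactor time + 3·y_cooling = 48.
This yields shadow prices y_reactor time = 4, y_cooling = 8.
Δz = y_cooling·Δb = 8 × (2) = 16, so new z* = 1296 + 16 = 1312.

1312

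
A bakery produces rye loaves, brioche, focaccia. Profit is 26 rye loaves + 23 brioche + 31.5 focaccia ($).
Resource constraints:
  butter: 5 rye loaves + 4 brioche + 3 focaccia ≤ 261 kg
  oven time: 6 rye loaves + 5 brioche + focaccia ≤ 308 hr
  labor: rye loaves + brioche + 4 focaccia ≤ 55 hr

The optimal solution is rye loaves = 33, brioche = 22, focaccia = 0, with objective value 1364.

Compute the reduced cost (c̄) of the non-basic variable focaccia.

Check each constraint at x*: butter 253/261 (slack 8); oven time 308/308 (tight); labor 55/55 (tight).
By complementary slackness, y = 0 for the non-binding constraint.
Dual feasibility on the basic columns requires 6·y_oven time + 1·y_labor = 26, 5·y_oven time + 1·y_labor = 23.
This yields shadow prices y_oven time = 3, y_labor = 8.
Reduced cost of focaccia: c₃ − yᵀa₃ = 31.5 − (3·1 + 8·4) = 31.5 − 35 = -3.5.

-3.5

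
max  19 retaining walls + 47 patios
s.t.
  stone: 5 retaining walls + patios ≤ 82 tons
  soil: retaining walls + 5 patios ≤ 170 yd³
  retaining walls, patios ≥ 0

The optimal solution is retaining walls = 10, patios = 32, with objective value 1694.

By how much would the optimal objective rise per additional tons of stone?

Both stone and soil are binding at x*.
Dual feasibility on the basic columns requires 5·y_stone + 1·y_soil = 19, 1·y_stone + 5·y_soil = 47.
This yields shadow prices y_stone = 2, y_soil = 9.
Shadow price of stone = 2.

2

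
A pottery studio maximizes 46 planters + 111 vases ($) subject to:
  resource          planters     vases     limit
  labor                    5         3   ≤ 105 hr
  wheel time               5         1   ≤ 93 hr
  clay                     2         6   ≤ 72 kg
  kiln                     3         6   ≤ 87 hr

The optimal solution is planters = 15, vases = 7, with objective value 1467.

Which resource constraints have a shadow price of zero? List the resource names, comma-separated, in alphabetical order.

labor, wheel time

labor: 96/105 (slack 9)
wheel time: 82/93 (slack 11)
clay: 72/72 (binding)
kiln: 87/87 (binding)
By complementary slackness, a constraint with positive slack has shadow price 0 → labor, wheel time.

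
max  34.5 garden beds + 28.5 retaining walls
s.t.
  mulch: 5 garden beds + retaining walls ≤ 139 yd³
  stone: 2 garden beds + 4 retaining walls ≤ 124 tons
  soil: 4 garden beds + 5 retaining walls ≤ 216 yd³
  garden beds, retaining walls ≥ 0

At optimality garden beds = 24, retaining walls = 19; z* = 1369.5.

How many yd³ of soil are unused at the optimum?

25

soil used = 4·24 + 5·19 = 191; slack = 216 − 191 = 25.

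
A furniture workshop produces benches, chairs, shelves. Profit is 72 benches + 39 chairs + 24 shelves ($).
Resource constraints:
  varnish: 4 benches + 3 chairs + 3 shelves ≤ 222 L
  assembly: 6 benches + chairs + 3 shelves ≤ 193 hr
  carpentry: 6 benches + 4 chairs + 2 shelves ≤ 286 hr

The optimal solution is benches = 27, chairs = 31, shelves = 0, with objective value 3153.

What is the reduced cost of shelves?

-3

At the optimum: varnish uses 201 of 222 (slack = 21); assembly uses 193 of 193 (binding); carpentry uses 286 of 286 (binding).
By complementary slackness, y = 0 for the non-binding constraint.
From A_Bᵀ y = c: 6·y_assembly + 6·y_carpentry = 72; 1·y_assembly + 4·y_carpentry = 39.
Solving: y_assembly = 3, y_carpentry = 9.
Reduced cost of shelves: c₃ − yᵀa₃ = 24 − (3·3 + 9·2) = 24 − 27 = -3.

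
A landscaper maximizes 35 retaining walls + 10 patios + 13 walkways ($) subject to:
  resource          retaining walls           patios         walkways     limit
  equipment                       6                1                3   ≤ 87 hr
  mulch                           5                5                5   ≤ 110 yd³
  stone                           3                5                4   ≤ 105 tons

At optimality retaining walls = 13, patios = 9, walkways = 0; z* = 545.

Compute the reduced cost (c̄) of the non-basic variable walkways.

Binding: equipment and mulch. Non-binding: stone (21 unused).
Slack constraints have shadow price 0 (complementary slackness).
From A_Bᵀ y = c: 6·y_equipment + 5·y_mulch = 35; 1·y_equipment + 5·y_mulch = 10.
→ y_equipment = 5 and y_mulch = 1.
Reduced cost of walkways: c₃ − yᵀa₃ = 13 − (5·3 + 1·5) = 13 − 20 = -7.

-7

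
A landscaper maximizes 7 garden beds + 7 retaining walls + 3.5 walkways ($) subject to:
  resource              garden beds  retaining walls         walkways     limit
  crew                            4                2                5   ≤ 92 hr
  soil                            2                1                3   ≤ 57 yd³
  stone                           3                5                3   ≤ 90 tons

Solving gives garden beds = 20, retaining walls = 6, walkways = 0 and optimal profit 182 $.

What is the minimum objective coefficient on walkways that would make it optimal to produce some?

8

At the optimum: crew uses 92 of 92 (binding); soil uses 46 of 57 (slack = 11); stone uses 90 of 90 (binding).
By complementary slackness, y = 0 for the non-binding constraint.
From A_Bᵀ y = c: 4·y_crew + 3·y_stone = 7; 2·y_crew + 5·y_stone = 7.
This yields shadow prices y_crew = 1, y_stone = 1.
walkways enters the basis when its profit ≥ yᵀa₃ = 1·5 + 1·3 = 8.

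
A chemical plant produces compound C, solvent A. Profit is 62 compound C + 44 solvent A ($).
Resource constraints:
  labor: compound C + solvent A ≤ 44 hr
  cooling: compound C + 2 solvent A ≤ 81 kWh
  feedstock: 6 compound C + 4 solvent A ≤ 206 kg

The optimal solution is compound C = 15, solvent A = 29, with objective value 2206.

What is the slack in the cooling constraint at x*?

8

cooling used = 1·15 + 2·29 = 73; slack = 81 − 73 = 8.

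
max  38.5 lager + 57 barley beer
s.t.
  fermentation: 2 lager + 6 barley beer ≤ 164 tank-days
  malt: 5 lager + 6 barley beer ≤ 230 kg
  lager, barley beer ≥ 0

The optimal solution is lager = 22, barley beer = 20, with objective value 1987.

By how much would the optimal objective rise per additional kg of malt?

Check each constraint at x*: fermentation 164/164 (tight); malt 230/230 (tight).
Dual feasibility on the basic columns requires 2·y_fermentation + 5·y_malt = 38.5, 6·y_fermentation + 6·y_malt = 57.
→ y_fermentation = 3 and y_malt = 6.5.
Shadow price of malt = 6.5.

6.5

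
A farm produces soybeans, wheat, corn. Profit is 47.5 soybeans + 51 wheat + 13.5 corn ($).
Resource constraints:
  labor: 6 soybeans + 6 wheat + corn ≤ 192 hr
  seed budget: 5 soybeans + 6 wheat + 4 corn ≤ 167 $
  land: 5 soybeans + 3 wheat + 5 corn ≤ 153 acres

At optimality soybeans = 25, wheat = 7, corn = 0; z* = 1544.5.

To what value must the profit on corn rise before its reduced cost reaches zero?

19

At the optimum: labor uses 192 of 192 (binding); seed budget uses 167 of 167 (binding); land uses 146 of 153 (slack = 7).
Slack constraints have shadow price 0 (complementary slackness).
From A_Bᵀ y = c: 6·y_labor + 5·y_seed budget = 47.5; 6·y_labor + 6·y_seed budget = 51.
This yields shadow prices y_labor = 5, y_seed budget = 3.5.
corn enters the basis when its profit ≥ yᵀa₃ = 5·1 + 3.5·4 = 19.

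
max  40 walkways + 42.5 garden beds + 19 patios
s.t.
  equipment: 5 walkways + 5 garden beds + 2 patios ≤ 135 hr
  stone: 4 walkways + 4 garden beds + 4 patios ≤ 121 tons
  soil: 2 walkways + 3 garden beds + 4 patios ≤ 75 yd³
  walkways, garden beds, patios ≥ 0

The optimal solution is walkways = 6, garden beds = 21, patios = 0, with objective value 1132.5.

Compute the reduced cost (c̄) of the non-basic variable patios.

Binding: equipment and soil. Non-binding: stone (13 unused).
By complementary slackness, y = 0 for the non-binding constraint.
Dual feasibility on the basic columns requires 5·y_equipment + 2·y_soil = 40, 5·y_equipment + 3·y_soil = 42.5.
Solving: y_equipment = 7, y_soil = 2.5.
Reduced cost of patios: c₃ − yᵀa₃ = 19 − (7·2 + 2.5·4) = 19 − 24 = -5.

-5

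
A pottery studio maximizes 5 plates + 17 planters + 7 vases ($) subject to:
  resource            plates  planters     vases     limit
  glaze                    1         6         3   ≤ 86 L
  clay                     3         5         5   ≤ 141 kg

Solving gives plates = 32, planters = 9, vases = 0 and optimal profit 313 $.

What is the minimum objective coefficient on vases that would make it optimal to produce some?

At the optimum: glaze uses 86 of 86 (binding); clay uses 141 of 141 (binding).
Dual feasibility on the basic columns requires 1·y_glaze + 3·y_clay = 5, 6·y_glaze + 5·y_clay = 17.
Solving: y_glaze = 2, y_clay = 1.
vases enters the basis when its profit ≥ yᵀa₃ = 2·3 + 1·5 = 11.

11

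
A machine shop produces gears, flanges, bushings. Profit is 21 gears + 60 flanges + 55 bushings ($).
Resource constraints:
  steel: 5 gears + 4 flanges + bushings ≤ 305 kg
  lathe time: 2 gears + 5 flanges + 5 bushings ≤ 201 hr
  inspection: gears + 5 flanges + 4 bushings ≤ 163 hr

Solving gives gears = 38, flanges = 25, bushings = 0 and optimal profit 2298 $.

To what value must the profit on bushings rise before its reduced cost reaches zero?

57

Check each constraint at x*: steel 290/305 (slack 15); lathe time 201/201 (tight); inspection 163/163 (tight).
Slack constraints have shadow price 0 (complementary slackness).
The binding rows give the dual system: 2·y_lathe time + 1·y_inspection = 21 and 5·y_lathe time + 5·y_inspection = 60.
Solving: y_lathe time = 9, y_inspection = 3.
bushings enters the basis when its profit ≥ yᵀa₃ = 9·5 + 3·4 = 57.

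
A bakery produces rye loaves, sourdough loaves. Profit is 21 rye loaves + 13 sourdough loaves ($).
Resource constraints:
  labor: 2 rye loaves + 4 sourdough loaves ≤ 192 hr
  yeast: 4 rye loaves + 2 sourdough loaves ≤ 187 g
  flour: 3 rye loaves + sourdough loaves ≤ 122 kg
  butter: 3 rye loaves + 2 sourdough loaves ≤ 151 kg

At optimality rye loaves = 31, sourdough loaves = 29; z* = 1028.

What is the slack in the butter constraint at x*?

butter used = 3·31 + 2·29 = 151; slack = 151 − 151 = 0.

0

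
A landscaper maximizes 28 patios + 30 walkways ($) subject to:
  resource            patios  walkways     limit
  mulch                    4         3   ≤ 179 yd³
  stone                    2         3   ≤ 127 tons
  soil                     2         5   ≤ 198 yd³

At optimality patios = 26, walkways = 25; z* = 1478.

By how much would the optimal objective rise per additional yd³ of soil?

0

Check each constraint at x*: mulch 179/179 (tight); stone 127/127 (tight); soil 177/198 (slack 21).
Slack constraints have shadow price 0 (complementary slackness).
Dual feasibility on the basic columns requires 4·y_mulch + 2·y_stone = 28, 3·y_mulch + 3·y_stone = 30.
Solving: y_mulch = 4, y_stone = 6.
Shadow price of soil = 0.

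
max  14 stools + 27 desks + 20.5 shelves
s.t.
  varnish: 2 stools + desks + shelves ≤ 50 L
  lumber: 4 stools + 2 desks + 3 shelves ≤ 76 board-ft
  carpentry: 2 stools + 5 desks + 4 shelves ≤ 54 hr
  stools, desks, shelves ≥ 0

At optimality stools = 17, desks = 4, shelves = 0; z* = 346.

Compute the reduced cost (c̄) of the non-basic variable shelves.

Binding: lumber and carpentry. Non-binding: varnish (12 unused).
Slack constraints have shadow price 0 (complementary slackness).
Dual feasibility on the basic columns requires 4·y_lumber + 2·y_carpentry = 14, 2·y_lumber + 5·y_carpentry = 27.
→ y_lumber = 1 and y_carpentry = 5.
Reduced cost of shelves: c₃ − yᵀa₃ = 20.5 − (1·3 + 5·4) = 20.5 − 23 = -2.5.

-2.5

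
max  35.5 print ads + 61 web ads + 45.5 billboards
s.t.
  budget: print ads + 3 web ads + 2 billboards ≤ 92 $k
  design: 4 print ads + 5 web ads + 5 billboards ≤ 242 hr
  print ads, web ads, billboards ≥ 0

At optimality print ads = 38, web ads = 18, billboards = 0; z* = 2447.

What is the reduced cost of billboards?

-6

At the optimum: budget uses 92 of 92 (binding); design uses 242 of 242 (binding).
Dual feasibility on the basic columns requires 1·y_budget + 4·y_design = 35.5, 3·y_budget + 5·y_design = 61.
Solving: y_budget = 9.5, y_design = 6.5.
Reduced cost of billboards: c₃ − yᵀa₃ = 45.5 − (9.5·2 + 6.5·5) = 45.5 − 51.5 = -6.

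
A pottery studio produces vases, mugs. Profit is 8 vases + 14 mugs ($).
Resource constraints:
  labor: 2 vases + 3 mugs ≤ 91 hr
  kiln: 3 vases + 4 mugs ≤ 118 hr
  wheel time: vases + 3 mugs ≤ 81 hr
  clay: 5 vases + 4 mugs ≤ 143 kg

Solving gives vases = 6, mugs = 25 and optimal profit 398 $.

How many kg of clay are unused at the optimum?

13

clay used = 5·6 + 4·25 = 130; slack = 143 − 130 = 13.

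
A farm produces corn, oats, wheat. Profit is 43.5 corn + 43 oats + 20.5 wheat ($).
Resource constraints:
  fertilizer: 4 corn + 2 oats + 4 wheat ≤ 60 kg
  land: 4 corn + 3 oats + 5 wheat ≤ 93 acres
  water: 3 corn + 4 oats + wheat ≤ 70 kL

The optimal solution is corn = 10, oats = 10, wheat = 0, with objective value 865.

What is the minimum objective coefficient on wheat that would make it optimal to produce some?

At the optimum: fertilizer uses 60 of 60 (binding); land uses 70 of 93 (slack = 23); water uses 70 of 70 (binding).
Since land is not tight, its dual is 0.
From A_Bᵀ y = c: 4·y_fertilizer + 3·y_water = 43.5; 2·y_fertilizer + 4·y_water = 43.
→ y_fertilizer = 4.5 and y_water = 8.5.
wheat enters the basis when its profit ≥ yᵀa₃ = 4.5·4 + 8.5·1 = 26.5.

26.5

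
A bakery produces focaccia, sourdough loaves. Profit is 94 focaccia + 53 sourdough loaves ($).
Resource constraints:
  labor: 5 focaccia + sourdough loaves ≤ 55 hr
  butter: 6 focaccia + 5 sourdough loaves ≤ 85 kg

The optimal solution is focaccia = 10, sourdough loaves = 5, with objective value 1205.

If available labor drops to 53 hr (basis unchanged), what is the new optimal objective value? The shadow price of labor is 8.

Δb = -2, so new z* = 1205 + (8)·(-2) = 1205 − 16 = 1189.

1189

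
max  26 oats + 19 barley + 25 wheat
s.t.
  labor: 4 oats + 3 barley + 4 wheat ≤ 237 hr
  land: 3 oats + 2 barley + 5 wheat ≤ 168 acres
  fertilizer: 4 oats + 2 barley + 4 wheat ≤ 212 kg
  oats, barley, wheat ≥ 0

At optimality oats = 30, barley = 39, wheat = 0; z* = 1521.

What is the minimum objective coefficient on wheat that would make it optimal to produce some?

30

At the optimum: labor uses 237 of 237 (binding); land uses 168 of 168 (binding); fertilizer uses 198 of 212 (slack = 14).
By complementary slackness, y = 0 for the non-binding constraint.
The binding rows give the dual system: 4·y_labor + 3·y_land = 26 and 3·y_labor + 2·y_land = 19.
This yields shadow prices y_labor = 5, y_land = 2.
wheat enters the basis when its profit ≥ yᵀa₃ = 5·4 + 2·5 = 30.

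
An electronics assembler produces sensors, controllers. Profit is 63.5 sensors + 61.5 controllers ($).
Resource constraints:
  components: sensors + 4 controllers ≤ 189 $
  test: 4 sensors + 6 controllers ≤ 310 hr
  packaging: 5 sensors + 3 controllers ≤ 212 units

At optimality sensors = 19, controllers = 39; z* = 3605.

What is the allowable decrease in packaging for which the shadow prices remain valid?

25.2

Binding constraints: test, packaging. The basis is B = [[4,6],[5,3]] with det -18.
Per unit decrease in packaging, x* moves by d = (-0.3333, 0.2222).
The basis stays optimal until components becomes binding; allowable decrease = 25.2 units.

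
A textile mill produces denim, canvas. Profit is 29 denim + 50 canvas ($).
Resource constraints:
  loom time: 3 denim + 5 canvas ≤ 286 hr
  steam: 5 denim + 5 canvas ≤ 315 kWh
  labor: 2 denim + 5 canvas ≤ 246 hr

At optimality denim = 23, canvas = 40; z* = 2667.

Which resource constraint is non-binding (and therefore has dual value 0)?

loom time: 269/286 (slack 17)
steam: 315/315 (binding)
labor: 246/246 (binding)
By complementary slackness, a constraint with positive slack has shadow price 0 → loom time.

loom time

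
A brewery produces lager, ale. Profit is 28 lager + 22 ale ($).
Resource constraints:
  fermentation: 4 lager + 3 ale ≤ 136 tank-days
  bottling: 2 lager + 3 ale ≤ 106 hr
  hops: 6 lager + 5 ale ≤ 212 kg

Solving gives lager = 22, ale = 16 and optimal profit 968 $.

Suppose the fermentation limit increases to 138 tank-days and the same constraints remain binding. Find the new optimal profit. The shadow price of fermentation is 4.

976

Δb = 2, so new z* = 968 + (4)·(2) = 968 + 8 = 976.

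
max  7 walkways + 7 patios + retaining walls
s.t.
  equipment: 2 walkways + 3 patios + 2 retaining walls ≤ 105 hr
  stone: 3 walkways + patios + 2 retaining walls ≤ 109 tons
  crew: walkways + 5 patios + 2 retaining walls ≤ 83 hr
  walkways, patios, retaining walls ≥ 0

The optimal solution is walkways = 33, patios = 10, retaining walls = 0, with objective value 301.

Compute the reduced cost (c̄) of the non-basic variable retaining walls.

Binding: stone and crew. Non-binding: equipment (9 unused).
By complementary slackness, y = 0 for the non-binding constraint.
From A_Bᵀ y = c: 3·y_stone + 1·y_crew = 7; 1·y_stone + 5·y_crew = 7.
Solving: y_stone = 2, y_crew = 1.
Reduced cost of retaining walls: c₃ − yᵀa₃ = 1 − (2·2 + 1·2) = 1 − 6 = -5.

-5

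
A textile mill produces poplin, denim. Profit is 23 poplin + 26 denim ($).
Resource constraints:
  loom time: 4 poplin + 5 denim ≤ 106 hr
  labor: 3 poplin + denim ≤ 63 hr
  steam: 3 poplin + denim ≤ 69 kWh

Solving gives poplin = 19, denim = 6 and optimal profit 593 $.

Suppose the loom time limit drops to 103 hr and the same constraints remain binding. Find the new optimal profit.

578

Binding: loom time and labor. Non-binding: steam (6 unused).
Slack constraints have shadow price 0 (complementary slackness).
The binding rows give the dual system: 4·y_loom time + 3·y_labor = 23 and 5·y_loom time + 1·y_labor = 26.
→ y_loom time = 5 and y_labor = 1.
Δz = y_loom time·Δb = 5 × (-3) = -15, so new z* = 593 − 15 = 578.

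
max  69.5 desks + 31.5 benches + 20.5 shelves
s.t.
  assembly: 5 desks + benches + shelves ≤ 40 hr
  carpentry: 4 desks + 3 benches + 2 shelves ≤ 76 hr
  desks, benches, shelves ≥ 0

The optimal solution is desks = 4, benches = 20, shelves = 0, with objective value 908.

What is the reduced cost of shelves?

-3

Check each constraint at x*: assembly 40/40 (tight); carpentry 76/76 (tight).
Dual feasibility on the basic columns requires 5·y_assembly + 4·y_carpentry = 69.5, 1·y_assembly + 3·y_carpentry = 31.5.
→ y_assembly = 7.5 and y_carpentry = 8.
Reduced cost of shelves: c₃ − yᵀa₃ = 20.5 − (7.5·1 + 8·2) = 20.5 − 23.5 = -3.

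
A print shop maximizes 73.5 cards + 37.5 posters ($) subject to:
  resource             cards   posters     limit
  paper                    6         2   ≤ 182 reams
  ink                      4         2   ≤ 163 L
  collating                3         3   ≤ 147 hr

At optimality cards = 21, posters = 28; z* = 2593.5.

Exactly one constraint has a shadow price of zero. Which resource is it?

paper: 182/182 (binding)
ink: 140/163 (slack 23)
collating: 147/147 (binding)
By complementary slackness, a constraint with positive slack has shadow price 0 → ink.

ink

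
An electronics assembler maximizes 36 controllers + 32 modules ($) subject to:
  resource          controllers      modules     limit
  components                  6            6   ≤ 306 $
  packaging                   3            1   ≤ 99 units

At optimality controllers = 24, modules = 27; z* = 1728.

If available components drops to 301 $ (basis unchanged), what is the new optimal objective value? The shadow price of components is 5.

1703

Δb = -5, so new z* = 1728 + (5)·(-5) = 1728 − 25 = 1703.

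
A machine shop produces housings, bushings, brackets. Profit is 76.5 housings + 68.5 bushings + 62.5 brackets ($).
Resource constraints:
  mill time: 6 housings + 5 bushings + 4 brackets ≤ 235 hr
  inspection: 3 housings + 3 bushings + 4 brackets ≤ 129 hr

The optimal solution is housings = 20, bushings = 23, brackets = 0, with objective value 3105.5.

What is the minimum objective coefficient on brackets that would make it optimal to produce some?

70

At the optimum: mill time uses 235 of 235 (binding); inspection uses 129 of 129 (binding).
From A_Bᵀ y = c: 6·y_mill time + 3·y_inspection = 76.5; 5·y_mill time + 3·y_inspection = 68.5.
This yields shadow prices y_mill time = 8, y_inspection = 9.5.
brackets enters the basis when its profit ≥ yᵀa₃ = 8·4 + 9.5·4 = 70.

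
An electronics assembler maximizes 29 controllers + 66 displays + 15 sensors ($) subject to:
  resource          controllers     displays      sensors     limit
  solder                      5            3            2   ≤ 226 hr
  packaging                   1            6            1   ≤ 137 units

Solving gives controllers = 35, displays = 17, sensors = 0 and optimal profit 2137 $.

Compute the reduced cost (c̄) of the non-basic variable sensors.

-2

Both solder and packaging are binding at x*.
Dual feasibility on the basic columns requires 5·y_solder + 1·y_packaging = 29, 3·y_solder + 6·y_packaging = 66.
This yields shadow prices y_solder = 4, y_packaging = 9.
Reduced cost of sensors: c₃ − yᵀa₃ = 15 − (4·2 + 9·1) = 15 − 17 = -2.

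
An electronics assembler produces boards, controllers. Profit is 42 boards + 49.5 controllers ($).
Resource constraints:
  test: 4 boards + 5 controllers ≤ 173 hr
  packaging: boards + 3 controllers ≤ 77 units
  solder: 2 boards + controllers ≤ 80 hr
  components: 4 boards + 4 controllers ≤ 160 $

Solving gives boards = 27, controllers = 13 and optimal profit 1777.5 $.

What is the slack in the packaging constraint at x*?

11

packaging used = 1·27 + 3·13 = 66; slack = 77 − 66 = 11.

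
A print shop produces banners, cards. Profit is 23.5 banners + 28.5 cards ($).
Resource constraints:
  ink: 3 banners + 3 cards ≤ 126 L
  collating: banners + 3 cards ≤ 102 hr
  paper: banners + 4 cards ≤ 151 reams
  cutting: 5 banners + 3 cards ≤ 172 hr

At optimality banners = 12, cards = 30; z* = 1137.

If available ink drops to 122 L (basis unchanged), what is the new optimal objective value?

Binding: ink and collating. Non-binding: paper (19 unused), cutting (22 unused).
Since paper, cutting are not tight, their duals are 0.
The binding rows give the dual system: 3·y_ink + 1·y_collating = 23.5 and 3·y_ink + 3·y_collating = 28.5.
→ y_ink = 7 and y_collating = 2.5.
Δz = y_ink·Δb = 7 × (-4) = -28, so new z* = 1137 − 28 = 1109.

1109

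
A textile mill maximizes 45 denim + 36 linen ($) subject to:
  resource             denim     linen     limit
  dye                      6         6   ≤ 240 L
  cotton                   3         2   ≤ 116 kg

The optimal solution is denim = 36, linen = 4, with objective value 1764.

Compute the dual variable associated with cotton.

Both dye and cotton are binding at x*.
The binding rows give the dual system: 6·y_dye + 3·y_cotton = 45 and 6·y_dye + 2·y_cotton = 36.
This yields shadow prices y_dye = 3, y_cotton = 9.
Shadow price of cotton = 9.

9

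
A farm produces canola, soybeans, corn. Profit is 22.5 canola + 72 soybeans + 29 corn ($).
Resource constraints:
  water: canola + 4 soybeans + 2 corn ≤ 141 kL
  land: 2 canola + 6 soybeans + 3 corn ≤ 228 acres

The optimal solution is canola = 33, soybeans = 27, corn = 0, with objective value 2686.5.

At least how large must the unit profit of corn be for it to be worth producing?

36

Both water and land are binding at x*.
The binding rows give the dual system: 1·y_water + 2·y_land = 22.5 and 4·y_water + 6·y_land = 72.
→ y_water = 4.5 and y_land = 9.
corn enters the basis when its profit ≥ yᵀa₃ = 4.5·2 + 9·3 = 36.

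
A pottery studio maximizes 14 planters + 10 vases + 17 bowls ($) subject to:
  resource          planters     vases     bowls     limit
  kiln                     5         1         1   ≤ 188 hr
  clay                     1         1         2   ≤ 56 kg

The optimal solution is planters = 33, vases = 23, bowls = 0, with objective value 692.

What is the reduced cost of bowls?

Check each constraint at x*: kiln 188/188 (tight); clay 56/56 (tight).
The binding rows give the dual system: 5·y_kiln + 1·y_clay = 14 and 1·y_kiln + 1·y_clay = 10.
This yields shadow prices y_kiln = 1, y_clay = 9.
Reduced cost of bowls: c₃ − yᵀa₃ = 17 − (1·1 + 9·2) = 17 − 19 = -2.

-2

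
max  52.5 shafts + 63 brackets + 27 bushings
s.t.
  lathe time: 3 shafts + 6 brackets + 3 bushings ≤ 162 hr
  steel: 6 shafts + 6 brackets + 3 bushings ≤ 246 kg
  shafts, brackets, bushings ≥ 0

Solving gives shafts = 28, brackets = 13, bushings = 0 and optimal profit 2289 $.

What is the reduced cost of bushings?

Both lathe time and steel are binding at x*.
The binding rows give the dual system: 3·y_lathe time + 6·y_steel = 52.5 and 6·y_lathe time + 6·y_steel = 63.
Solving: y_lathe time = 3.5, y_steel = 7.
Reduced cost of bushings: c₃ − yᵀa₃ = 27 − (3.5·3 + 7·3) = 27 − 31.5 = -4.5.

-4.5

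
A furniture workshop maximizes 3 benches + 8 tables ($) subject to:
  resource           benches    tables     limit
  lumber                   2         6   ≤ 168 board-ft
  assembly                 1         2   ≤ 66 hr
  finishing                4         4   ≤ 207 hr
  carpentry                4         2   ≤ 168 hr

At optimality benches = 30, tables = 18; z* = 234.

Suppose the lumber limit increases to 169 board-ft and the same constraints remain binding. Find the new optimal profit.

At the optimum: lumber uses 168 of 168 (binding); assembly uses 66 of 66 (binding); finishing uses 192 of 207 (slack = 15); carpentry uses 156 of 168 (slack = 12).
Slack constraints have shadow price 0 (complementary slackness).
The binding rows give the dual system: 2·y_lumber + 1·y_assembly = 3 and 6·y_lumber + 2·y_assembly = 8.
→ y_lumber = 1 and y_assembly = 1.
Δz = y_lumber·Δb = 1 × (1) = 1, so new z* = 234 + 1 = 235.

235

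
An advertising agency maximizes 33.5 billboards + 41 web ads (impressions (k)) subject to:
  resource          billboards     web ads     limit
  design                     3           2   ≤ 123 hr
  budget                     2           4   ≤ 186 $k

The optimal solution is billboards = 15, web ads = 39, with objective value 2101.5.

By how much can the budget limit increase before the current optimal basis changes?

60

Binding constraints: design, budget. The basis is B = [[3,2],[2,4]] with det 8.
Per unit increase in budget, x* moves by d = (-0.25, 0.375).
The basis stays optimal until billboards reaches 0; allowable increase = 60 $k.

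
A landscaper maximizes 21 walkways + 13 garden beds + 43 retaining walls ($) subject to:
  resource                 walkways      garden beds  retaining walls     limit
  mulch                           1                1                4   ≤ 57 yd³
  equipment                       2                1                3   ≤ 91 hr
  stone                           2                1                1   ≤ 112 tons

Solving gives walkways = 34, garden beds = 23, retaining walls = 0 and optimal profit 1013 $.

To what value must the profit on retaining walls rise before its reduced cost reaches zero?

44

At the optimum: mulch uses 57 of 57 (binding); equipment uses 91 of 91 (binding); stone uses 91 of 112 (slack = 21).
Slack constraints have shadow price 0 (complementary slackness).
From A_Bᵀ y = c: 1·y_mulch + 2·y_equipment = 21; 1·y_mulch + 1·y_equipment = 13.
This yields shadow prices y_mulch = 5, y_equipment = 8.
retaining walls enters the basis when its profit ≥ yᵀa₃ = 5·4 + 8·3 = 44.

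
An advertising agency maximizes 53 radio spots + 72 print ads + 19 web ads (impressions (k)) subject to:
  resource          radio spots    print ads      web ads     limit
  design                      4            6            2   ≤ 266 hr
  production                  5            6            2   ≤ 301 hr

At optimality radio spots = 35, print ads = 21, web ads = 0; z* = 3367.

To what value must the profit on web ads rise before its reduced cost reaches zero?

24

At the optimum: design uses 266 of 266 (binding); production uses 301 of 301 (binding).
Dual feasibility on the basic columns requires 4·y_design + 5·y_production = 53, 6·y_design + 6·y_production = 72.
→ y_design = 7 and y_production = 5.
web ads enters the basis when its profit ≥ yᵀa₃ = 7·2 + 5·2 = 24.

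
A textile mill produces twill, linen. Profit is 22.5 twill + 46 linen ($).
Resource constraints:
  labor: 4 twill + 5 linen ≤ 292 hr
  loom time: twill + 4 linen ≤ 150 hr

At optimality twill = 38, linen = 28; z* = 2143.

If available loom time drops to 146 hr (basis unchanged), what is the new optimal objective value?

2117

Both labor and loom time are binding at x*.
Dual feasibility on the basic columns requires 4·y_labor + 1·y_loom time = 22.5, 5·y_labor + 4·y_loom time = 46.
This yields shadow prices y_labor = 4, y_loom time = 6.5.
Δz = y_loom time·Δb = 6.5 × (-4) = -26, so new z* = 2143 − 26 = 2117.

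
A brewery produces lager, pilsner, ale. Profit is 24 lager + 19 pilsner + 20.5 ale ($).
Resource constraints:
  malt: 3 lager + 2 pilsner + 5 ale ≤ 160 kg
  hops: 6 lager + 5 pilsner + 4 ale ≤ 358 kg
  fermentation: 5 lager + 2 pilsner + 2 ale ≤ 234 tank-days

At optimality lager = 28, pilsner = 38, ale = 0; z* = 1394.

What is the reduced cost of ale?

-1.5

Binding: malt and hops. Non-binding: fermentation (18 unused).
By complementary slackness, y = 0 for the non-binding constraint.
From A_Bᵀ y = c: 3·y_malt + 6·y_hops = 24; 2·y_malt + 5·y_hops = 19.
→ y_malt = 2 and y_hops = 3.
Reduced cost of ale: c₃ − yᵀa₃ = 20.5 − (2·5 + 3·4) = 20.5 − 22 = -1.5.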